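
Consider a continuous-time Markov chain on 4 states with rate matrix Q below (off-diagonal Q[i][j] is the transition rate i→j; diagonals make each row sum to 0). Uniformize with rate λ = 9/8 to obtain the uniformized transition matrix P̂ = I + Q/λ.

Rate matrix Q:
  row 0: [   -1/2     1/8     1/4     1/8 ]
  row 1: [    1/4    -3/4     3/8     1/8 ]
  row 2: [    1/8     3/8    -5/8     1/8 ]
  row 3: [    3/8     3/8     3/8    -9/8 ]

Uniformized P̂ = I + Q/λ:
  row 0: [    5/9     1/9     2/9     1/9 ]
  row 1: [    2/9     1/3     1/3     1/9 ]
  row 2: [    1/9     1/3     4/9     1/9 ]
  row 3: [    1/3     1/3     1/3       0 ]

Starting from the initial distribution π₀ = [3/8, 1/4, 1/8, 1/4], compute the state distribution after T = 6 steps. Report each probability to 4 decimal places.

t=0: π = [0.3750, 0.2500, 0.1250, 0.2500]
t=1: π = [0.3611, 0.2500, 0.3056, 0.0833]
t=2: π = [0.3179, 0.2531, 0.3272, 0.1019]
t=3: π = [0.3032, 0.2627, 0.3344, 0.0998]
t=4: π = [0.2972, 0.2660, 0.3368, 0.1000]
t=5: π = [0.2950, 0.2673, 0.3377, 0.1000]
t=6: π = [0.2941, 0.2678, 0.3381, 0.1000]

π = [0.2941, 0.2678, 0.3381, 0.1000]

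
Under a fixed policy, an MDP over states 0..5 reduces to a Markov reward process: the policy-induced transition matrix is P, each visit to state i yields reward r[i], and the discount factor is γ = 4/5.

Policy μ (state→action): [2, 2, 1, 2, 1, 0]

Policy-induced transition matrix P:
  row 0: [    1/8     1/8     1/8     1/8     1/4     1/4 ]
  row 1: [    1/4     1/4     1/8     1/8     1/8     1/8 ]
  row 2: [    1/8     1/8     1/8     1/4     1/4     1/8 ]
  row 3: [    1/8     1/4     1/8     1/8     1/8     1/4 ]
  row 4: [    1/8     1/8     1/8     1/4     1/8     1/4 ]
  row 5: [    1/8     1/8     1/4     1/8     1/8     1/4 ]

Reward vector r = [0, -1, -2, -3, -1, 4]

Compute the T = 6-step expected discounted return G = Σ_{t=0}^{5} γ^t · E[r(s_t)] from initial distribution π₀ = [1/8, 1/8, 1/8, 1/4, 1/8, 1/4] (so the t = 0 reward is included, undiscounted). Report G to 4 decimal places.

G = -0.9755

t=0: π = [0.1250, 0.1250, 0.1250, 0.2500, 0.1250, 0.2500], E[r] = -0.2500, γ^t·E[r] = -0.250000, running G = -0.250000
t=1: π = [0.1406, 0.1719, 0.1563, 0.1563, 0.1563, 0.2188], E[r] = -0.2344, γ^t·E[r] = -0.187500, running G = -0.437500
t=2: π = [0.1465, 0.1660, 0.1523, 0.1641, 0.1621, 0.2090], E[r] = -0.2891, γ^t·E[r] = -0.185000, running G = -0.622500
t=3: π = [0.1458, 0.1663, 0.1511, 0.1643, 0.1624, 0.2102], E[r] = -0.2830, γ^t·E[r] = -0.144875, running G = -0.767375
t=4: π = [0.1458, 0.1663, 0.1513, 0.1642, 0.1621, 0.2103], E[r] = -0.2822, γ^t·E[r] = -0.115600, running G = -0.882975
t=5: π = [0.1458, 0.1663, 0.1513, 0.1642, 0.1621, 0.2103], E[r] = -0.2823, γ^t·E[r] = -0.092519, running G = -0.975494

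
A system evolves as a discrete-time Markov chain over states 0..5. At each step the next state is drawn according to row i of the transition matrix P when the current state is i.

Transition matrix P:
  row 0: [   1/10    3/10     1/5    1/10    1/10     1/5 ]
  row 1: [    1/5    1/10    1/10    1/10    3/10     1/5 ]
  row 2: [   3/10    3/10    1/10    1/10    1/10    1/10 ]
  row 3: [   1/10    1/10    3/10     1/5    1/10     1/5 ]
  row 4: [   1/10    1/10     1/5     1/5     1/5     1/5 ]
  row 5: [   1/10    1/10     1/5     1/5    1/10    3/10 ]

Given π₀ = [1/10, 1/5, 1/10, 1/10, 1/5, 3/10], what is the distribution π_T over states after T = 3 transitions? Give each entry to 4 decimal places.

π = [0.1532, 0.1668, 0.1806, 0.1502, 0.1472, 0.2020]

t=0: π = [0.1000, 0.2000, 0.1000, 0.1000, 0.2000, 0.3000]
t=1: π = [0.1400, 0.1400, 0.1800, 0.1600, 0.1600, 0.2200]
t=2: π = [0.1500, 0.1640, 0.1840, 0.1540, 0.1440, 0.2040]
t=3: π = [0.1532, 0.1668, 0.1806, 0.1502, 0.1472, 0.2020]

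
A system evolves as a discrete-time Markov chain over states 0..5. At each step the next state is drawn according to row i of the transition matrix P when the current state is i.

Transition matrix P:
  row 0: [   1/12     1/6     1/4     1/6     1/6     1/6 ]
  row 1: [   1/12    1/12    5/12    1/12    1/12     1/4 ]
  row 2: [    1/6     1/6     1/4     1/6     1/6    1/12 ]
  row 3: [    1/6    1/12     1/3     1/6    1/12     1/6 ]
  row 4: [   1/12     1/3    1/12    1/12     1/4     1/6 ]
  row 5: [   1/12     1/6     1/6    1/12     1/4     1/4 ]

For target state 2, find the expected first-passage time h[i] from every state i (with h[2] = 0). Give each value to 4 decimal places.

h = [4.1094, 3.4884, 0.0000, 3.7632, 4.7752, 4.5750]

First-step conditioning: h[2] = 0; for i ≠ 2, h[i] = 1 + Σ_k P[i][k]·h[k].
  h[0] = 1 + 1/12·h[0] + 1/6·h[1] + 1/6·h[3] + 1/6·h[4] + 1/6·h[5]
  h[1] = 1 + 1/12·h[0] + 1/12·h[1] + 1/12·h[3] + 1/12·h[4] + 1/4·h[5]
  h[3] = 1 + 1/6·h[0] + 1/12·h[1] + 1/6·h[3] + 1/12·h[4] + 1/6·h[5]
  h[4] = 1 + 1/12·h[0] + 1/3·h[1] + 1/12·h[3] + 1/4·h[4] + 1/6·h[5]
  h[5] = 1 + 1/12·h[0] + 1/6·h[1] + 1/12·h[3] + 1/4·h[4] + 1/4·h[5]
Solving the 5×5 linear system over states ≠ 2 gives exactly h = [225924/54977, 191784/54977, 0, 206892/54977, 262524/54977, 251520/54977] (h[2] = 0 is the target).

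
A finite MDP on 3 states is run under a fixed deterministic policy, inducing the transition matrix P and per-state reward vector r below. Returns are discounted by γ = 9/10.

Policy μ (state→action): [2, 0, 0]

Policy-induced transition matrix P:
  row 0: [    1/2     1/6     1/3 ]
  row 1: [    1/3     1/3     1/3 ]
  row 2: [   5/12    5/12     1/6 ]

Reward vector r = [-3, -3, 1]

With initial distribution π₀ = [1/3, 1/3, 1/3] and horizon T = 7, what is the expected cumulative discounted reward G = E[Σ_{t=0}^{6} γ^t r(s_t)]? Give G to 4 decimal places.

t=0: π = [0.3333, 0.3333, 0.3333], E[r] = -1.6667, γ^t·E[r] = -1.666667, running G = -1.666667
t=1: π = [0.4167, 0.3056, 0.2778], E[r] = -1.8889, γ^t·E[r] = -1.700000, running G = -3.366667
t=2: π = [0.4259, 0.2870, 0.2870], E[r] = -1.8519, γ^t·E[r] = -1.500000, running G = -4.866667
t=3: π = [0.4282, 0.2863, 0.2855], E[r] = -1.8580, γ^t·E[r] = -1.354500, running G = -6.221167
t=4: π = [0.4285, 0.2858, 0.2858], E[r] = -1.8570, γ^t·E[r] = -1.218375, running G = -7.439542
t=5: π = [0.4286, 0.2857, 0.2857], E[r] = -1.8572, γ^t·E[r] = -1.096639, running G = -8.536180
t=6: π = [0.4286, 0.2857, 0.2857], E[r] = -1.8571, γ^t·E[r] = -0.986960, running G = -9.523140

G = -9.5231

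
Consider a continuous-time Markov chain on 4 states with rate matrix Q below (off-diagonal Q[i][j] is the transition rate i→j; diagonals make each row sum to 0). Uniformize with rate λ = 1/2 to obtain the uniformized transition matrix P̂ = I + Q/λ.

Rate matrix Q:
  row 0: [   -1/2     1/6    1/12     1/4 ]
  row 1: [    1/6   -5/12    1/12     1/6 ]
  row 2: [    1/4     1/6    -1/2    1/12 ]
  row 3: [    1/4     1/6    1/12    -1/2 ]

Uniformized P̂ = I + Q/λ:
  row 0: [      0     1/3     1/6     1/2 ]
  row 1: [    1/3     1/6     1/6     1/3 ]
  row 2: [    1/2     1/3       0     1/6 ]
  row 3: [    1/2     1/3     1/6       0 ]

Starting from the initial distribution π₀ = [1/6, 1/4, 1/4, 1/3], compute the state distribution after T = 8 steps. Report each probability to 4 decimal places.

t=0: π = [0.1667, 0.2500, 0.2500, 0.3333]
t=1: π = [0.3750, 0.2917, 0.1250, 0.2083]
t=2: π = [0.2639, 0.2847, 0.1458, 0.3056]
t=3: π = [0.3206, 0.2859, 0.1424, 0.2512]
t=4: π = [0.2921, 0.2857, 0.1429, 0.2793]
t=5: π = [0.3064, 0.2857, 0.1428, 0.2651]
t=6: π = [0.2992, 0.2857, 0.1429, 0.2722]
t=7: π = [0.3028, 0.2857, 0.1429, 0.2686]
t=8: π = [0.3010, 0.2857, 0.1429, 0.2704]

π = [0.3010, 0.2857, 0.1429, 0.2704]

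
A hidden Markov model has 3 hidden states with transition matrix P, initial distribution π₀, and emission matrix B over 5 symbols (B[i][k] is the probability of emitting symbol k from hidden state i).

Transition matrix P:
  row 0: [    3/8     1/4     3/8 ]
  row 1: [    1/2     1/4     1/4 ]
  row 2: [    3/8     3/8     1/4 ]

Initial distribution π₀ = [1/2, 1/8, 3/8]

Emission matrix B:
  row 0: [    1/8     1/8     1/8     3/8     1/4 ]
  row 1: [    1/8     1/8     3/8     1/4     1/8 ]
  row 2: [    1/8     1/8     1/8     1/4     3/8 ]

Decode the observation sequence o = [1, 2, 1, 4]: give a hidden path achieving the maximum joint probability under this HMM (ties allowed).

t=0: δ = [6.250e-02, 1.562e-02, 4.688e-02]  (obs o_0=1)
t=1: δ = [2.930e-03, 6.592e-03, 2.930e-03]  ψ = [0, 2, 0]  (obs o_1=2)
t=2: δ = [4.120e-04, 2.060e-04, 2.060e-04]  ψ = [1, 1, 1]  (obs o_2=1)
t=3: δ = [3.862e-05, 1.287e-05, 5.794e-05]  ψ = [0, 0, 0]  (obs o_3=4)
backtrack: best end state = 2; path = [2, 1, 0, 2]

path = [2, 1, 0, 2]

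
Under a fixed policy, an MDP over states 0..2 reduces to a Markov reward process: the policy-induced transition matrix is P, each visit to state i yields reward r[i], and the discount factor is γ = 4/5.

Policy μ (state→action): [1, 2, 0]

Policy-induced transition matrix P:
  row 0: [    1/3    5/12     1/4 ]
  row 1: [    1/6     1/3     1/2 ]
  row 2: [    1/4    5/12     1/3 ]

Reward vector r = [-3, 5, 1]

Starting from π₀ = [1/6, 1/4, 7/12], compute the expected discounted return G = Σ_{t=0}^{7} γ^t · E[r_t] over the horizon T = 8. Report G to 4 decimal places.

t=0: π = [0.1667, 0.2500, 0.5833], E[r] = 1.3333, γ^t·E[r] = 1.333333, running G = 1.333333
t=1: π = [0.2431, 0.3958, 0.3611], E[r] = 1.6111, γ^t·E[r] = 1.288889, running G = 2.622222
t=2: π = [0.2373, 0.3837, 0.3791], E[r] = 1.5856, γ^t·E[r] = 1.014815, running G = 3.637037
t=3: π = [0.2378, 0.3847, 0.3775], E[r] = 1.5876, γ^t·E[r] = 0.812840, running G = 4.449877
t=4: π = [0.2378, 0.3846, 0.3776], E[r] = 1.5874, γ^t·E[r] = 0.650199, running G = 5.100076
t=5: π = [0.2378, 0.3846, 0.3776], E[r] = 1.5874, γ^t·E[r] = 0.520164, running G = 5.620239
t=6: π = [0.2378, 0.3846, 0.3776], E[r] = 1.5874, γ^t·E[r] = 0.416131, running G = 6.036370
t=7: π = [0.2378, 0.3846, 0.3776], E[r] = 1.5874, γ^t·E[r] = 0.332905, running G = 6.369275

G = 6.3693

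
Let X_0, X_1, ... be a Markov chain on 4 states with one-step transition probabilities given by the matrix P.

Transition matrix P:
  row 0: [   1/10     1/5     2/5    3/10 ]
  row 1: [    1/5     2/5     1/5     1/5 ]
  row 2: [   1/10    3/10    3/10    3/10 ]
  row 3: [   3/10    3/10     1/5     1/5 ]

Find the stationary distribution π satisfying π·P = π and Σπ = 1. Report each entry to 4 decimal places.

Balance equations π_j = Σ_i π_i·P[i][j]:
  π_0 = 1/10·π_0 + 1/5·π_1 + 1/10·π_2 + 3/10·π_3
  π_1 = 1/5·π_0 + 2/5·π_1 + 3/10·π_2 + 3/10·π_3
  π_2 = 2/5·π_0 + 1/5·π_1 + 3/10·π_2 + 1/5·π_3
  normalize: π_0 + π_1 + π_2 + π_3 = 1
Solving the linear system gives exactly π = [20/111, 313/999, 262/999, 244/999].

π = [0.1802, 0.3133, 0.2623, 0.2442]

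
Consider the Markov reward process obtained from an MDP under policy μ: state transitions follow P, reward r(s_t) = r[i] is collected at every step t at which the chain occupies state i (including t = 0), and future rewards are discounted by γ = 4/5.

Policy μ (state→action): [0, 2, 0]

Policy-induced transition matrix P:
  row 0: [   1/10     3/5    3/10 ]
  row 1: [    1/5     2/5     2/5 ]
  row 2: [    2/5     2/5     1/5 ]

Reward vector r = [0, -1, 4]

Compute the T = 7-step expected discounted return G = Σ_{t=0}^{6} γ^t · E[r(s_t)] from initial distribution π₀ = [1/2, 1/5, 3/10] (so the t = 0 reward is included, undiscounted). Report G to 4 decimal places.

G = 3.2826

t=0: π = [0.5000, 0.2000, 0.3000], E[r] = 1.0000, γ^t·E[r] = 1.000000, running G = 1.000000
t=1: π = [0.2100, 0.5000, 0.2900], E[r] = 0.6600, γ^t·E[r] = 0.528000, running G = 1.528000
t=2: π = [0.2370, 0.4420, 0.3210], E[r] = 0.8420, γ^t·E[r] = 0.538880, running G = 2.066880
t=3: π = [0.2405, 0.4474, 0.3121], E[r] = 0.8010, γ^t·E[r] = 0.410112, running G = 2.476992
t=4: π = [0.2384, 0.4481, 0.3135], E[r] = 0.8060, γ^t·E[r] = 0.330146, running G = 2.807138
t=5: π = [0.2389, 0.4477, 0.3135], E[r] = 0.8062, γ^t·E[r] = 0.264161, running G = 3.071298
t=6: π = [0.2388, 0.4478, 0.3134], E[r] = 0.8059, γ^t·E[r] = 0.211265, running G = 3.282564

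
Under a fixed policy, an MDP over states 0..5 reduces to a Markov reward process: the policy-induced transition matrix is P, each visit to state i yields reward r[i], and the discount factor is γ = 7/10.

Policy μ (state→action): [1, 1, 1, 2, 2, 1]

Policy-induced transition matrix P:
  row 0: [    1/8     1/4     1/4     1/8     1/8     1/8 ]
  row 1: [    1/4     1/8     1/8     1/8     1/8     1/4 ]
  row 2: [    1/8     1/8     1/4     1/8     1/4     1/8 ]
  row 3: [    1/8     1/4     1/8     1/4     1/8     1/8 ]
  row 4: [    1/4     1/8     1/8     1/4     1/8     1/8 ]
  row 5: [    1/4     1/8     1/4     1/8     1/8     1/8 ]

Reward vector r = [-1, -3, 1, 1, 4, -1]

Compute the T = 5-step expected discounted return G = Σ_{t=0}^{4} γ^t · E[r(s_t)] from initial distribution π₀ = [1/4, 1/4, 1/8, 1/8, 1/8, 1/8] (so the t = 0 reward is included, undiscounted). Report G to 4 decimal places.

G = -0.2192

t=0: π = [0.2500, 0.2500, 0.1250, 0.1250, 0.1250, 0.1250], E[r] = -0.3750, γ^t·E[r] = -0.375000, running G = -0.375000
t=1: π = [0.1875, 0.1719, 0.1875, 0.1563, 0.1406, 0.1563], E[r] = 0.0469, γ^t·E[r] = 0.032813, running G = -0.342188
t=2: π = [0.1836, 0.1680, 0.1914, 0.1621, 0.1484, 0.1465], E[r] = 0.1133, γ^t·E[r] = 0.055508, running G = -0.286680
t=3: π = [0.1829, 0.1682, 0.1902, 0.1638, 0.1489, 0.1460], E[r] = 0.1162, γ^t·E[r] = 0.039860, running G = -0.246819
t=4: π = [0.1829, 0.1683, 0.1899, 0.1641, 0.1488, 0.1460], E[r] = 0.1151, γ^t·E[r] = 0.027646, running G = -0.219174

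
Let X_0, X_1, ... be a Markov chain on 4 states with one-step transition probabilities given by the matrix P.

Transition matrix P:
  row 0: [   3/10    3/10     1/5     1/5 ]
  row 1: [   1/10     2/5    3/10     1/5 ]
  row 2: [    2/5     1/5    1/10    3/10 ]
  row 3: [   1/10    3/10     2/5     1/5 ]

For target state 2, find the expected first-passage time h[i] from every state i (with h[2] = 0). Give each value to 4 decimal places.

h = [3.6585, 3.2520, 0.0000, 2.9268]

First-step conditioning: h[2] = 0; for i ≠ 2, h[i] = 1 + Σ_k P[i][k]·h[k].
  h[0] = 1 + 3/10·h[0] + 3/10·h[1] + 1/5·h[3]
  h[1] = 1 + 1/10·h[0] + 2/5·h[1] + 1/5·h[3]
  h[3] = 1 + 1/10·h[0] + 3/10·h[1] + 1/5·h[3]
Solving the 3×3 linear system over states ≠ 2 gives exactly h = [150/41, 400/123, 0, 120/41] (h[2] = 0 is the target).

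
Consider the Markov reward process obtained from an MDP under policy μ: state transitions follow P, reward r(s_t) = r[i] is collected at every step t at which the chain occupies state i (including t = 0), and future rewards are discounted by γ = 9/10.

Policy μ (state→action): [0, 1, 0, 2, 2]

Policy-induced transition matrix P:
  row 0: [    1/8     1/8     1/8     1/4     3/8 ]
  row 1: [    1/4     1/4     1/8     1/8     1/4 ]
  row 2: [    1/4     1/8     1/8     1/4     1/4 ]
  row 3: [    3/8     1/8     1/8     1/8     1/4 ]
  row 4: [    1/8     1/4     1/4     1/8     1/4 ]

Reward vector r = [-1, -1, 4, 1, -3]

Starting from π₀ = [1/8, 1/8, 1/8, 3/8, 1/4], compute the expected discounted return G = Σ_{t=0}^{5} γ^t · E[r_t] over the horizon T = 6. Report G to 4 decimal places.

G = -1.6718

t=0: π = [0.1250, 0.1250, 0.1250, 0.3750, 0.2500], E[r] = -0.1250, γ^t·E[r] = -0.125000, running G = -0.125000
t=1: π = [0.2500, 0.1719, 0.1563, 0.1563, 0.2656], E[r] = -0.4375, γ^t·E[r] = -0.393750, running G = -0.518750
t=2: π = [0.2051, 0.1797, 0.1582, 0.1758, 0.2813], E[r] = -0.4199, γ^t·E[r] = -0.340137, running G = -0.858887
t=3: π = [0.2112, 0.1826, 0.1602, 0.1704, 0.2756], E[r] = -0.4097, γ^t·E[r] = -0.298648, running G = -1.157535
t=4: π = [0.2104, 0.1823, 0.1595, 0.1714, 0.2764], E[r] = -0.4127, γ^t·E[r] = -0.270765, running G = -1.428300
t=5: π = [0.2106, 0.1823, 0.1595, 0.1712, 0.2763], E[r] = -0.4124, γ^t·E[r] = -0.243511, running G = -1.671811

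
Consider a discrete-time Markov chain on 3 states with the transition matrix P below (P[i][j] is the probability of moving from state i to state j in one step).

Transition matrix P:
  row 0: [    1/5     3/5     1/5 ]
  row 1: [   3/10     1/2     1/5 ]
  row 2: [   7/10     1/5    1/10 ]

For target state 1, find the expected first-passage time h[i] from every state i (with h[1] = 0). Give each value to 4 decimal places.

First-step conditioning: h[1] = 0; for i ≠ 1, h[i] = 1 + Σ_k P[i][k]·h[k].
  h[0] = 1 + 1/5·h[0] + 1/5·h[2]
  h[2] = 1 + 7/10·h[0] + 1/10·h[2]
Solving the 2×2 linear system over states ≠ 1 gives exactly h = [55/29, 0, 75/29] (h[1] = 0 is the target).

h = [1.8966, 0.0000, 2.5862]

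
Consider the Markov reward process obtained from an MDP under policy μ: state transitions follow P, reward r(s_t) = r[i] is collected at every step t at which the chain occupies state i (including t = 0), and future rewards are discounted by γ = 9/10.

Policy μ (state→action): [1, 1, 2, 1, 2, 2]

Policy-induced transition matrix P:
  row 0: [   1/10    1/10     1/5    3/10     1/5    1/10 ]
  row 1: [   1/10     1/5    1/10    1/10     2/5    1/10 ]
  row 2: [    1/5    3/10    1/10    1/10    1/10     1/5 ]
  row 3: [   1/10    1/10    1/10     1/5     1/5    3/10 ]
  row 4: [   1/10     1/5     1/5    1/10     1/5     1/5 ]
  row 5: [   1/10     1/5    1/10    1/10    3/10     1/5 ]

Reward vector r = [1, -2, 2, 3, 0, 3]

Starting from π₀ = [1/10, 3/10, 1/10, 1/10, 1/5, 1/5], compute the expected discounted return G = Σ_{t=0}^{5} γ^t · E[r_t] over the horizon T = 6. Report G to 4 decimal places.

G = 4.0914

t=0: π = [0.1000, 0.3000, 0.1000, 0.1000, 0.2000, 0.2000], E[r] = 0.6000, γ^t·E[r] = 0.600000, running G = 0.600000
t=1: π = [0.1100, 0.1900, 0.1300, 0.1300, 0.2700, 0.1700], E[r] = 0.8900, γ^t·E[r] = 0.801000, running G = 1.401000
t=2: π = [0.1130, 0.1890, 0.1380, 0.1350, 0.2420, 0.1830], E[r] = 0.9650, γ^t·E[r] = 0.781650, running G = 2.182650
t=3: π = [0.1138, 0.1890, 0.1355, 0.1361, 0.2423, 0.1833], E[r] = 0.9650, γ^t·E[r] = 0.703485, running G = 2.886135
t=4: π = [0.1136, 0.1886, 0.1356, 0.1364, 0.2426, 0.1833], E[r] = 0.9668, γ^t·E[r] = 0.634285, running G = 3.520420
t=5: π = [0.1136, 0.1886, 0.1356, 0.1363, 0.2425, 0.1834], E[r] = 0.9670, γ^t·E[r] = 0.570985, running G = 4.091405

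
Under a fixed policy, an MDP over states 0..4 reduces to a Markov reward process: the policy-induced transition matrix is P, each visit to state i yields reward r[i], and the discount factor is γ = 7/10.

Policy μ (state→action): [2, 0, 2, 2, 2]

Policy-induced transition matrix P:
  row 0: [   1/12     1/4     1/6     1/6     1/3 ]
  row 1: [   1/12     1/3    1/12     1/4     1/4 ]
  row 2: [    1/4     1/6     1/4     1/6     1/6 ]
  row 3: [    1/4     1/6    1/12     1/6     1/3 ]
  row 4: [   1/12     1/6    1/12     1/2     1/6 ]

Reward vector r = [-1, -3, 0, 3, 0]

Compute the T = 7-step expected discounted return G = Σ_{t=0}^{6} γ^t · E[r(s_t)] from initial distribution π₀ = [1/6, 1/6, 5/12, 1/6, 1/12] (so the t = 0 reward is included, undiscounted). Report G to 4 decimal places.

G = -0.2849

t=0: π = [0.1667, 0.1667, 0.4167, 0.1667, 0.0833], E[r] = -0.1667, γ^t·E[r] = -0.166667, running G = -0.166667
t=1: π = [0.1806, 0.2083, 0.1667, 0.2083, 0.2361], E[r] = -0.1806, γ^t·E[r] = -0.126389, running G = -0.293056
t=2: π = [0.1458, 0.2164, 0.1262, 0.2627, 0.2488], E[r] = -0.0069, γ^t·E[r] = -0.003403, running G = -0.296458
t=3: π = [0.1481, 0.2149, 0.1165, 0.2677, 0.2528], E[r] = 0.0101, γ^t·E[r] = 0.003474, running G = -0.292985
t=4: π = [0.1474, 0.2148, 0.1151, 0.2688, 0.2539], E[r] = 0.0147, γ^t·E[r] = 0.003524, running G = -0.289461
t=5: π = [0.1473, 0.2148, 0.1148, 0.2692, 0.2539], E[r] = 0.0160, γ^t·E[r] = 0.002690, running G = -0.286771
t=6: π = [0.1473, 0.2147, 0.1147, 0.2692, 0.2540], E[r] = 0.0161, γ^t·E[r] = 0.001892, running G = -0.284879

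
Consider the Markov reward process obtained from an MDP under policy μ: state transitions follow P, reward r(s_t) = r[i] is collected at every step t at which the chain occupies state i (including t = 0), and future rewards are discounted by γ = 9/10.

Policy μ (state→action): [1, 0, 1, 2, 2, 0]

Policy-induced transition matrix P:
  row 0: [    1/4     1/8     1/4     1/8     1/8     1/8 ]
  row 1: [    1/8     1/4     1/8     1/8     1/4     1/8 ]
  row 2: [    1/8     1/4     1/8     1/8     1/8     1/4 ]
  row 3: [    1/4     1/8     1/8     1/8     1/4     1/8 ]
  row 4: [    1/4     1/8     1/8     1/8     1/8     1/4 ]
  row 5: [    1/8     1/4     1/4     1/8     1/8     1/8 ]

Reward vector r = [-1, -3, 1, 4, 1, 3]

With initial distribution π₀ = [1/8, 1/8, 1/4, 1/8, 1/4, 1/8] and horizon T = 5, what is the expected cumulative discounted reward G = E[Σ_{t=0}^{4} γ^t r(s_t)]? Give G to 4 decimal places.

t=0: π = [0.1250, 0.1250, 0.2500, 0.1250, 0.2500, 0.1250], E[r] = 0.8750, γ^t·E[r] = 0.875000, running G = 0.875000
t=1: π = [0.1875, 0.1875, 0.1563, 0.1250, 0.1563, 0.1875], E[r] = 0.6250, γ^t·E[r] = 0.562500, running G = 1.437500
t=2: π = [0.1836, 0.1914, 0.1719, 0.1250, 0.1641, 0.1641], E[r] = 0.5703, γ^t·E[r] = 0.461953, running G = 1.899453
t=3: π = [0.1841, 0.1909, 0.1685, 0.1250, 0.1646, 0.1670], E[r] = 0.5771, γ^t·E[r] = 0.420741, running G = 2.320194
t=4: π = [0.1842, 0.1908, 0.1689, 0.1250, 0.1645, 0.1666], E[r] = 0.5767, γ^t·E[r] = 0.378347, running G = 2.698541

G = 2.6985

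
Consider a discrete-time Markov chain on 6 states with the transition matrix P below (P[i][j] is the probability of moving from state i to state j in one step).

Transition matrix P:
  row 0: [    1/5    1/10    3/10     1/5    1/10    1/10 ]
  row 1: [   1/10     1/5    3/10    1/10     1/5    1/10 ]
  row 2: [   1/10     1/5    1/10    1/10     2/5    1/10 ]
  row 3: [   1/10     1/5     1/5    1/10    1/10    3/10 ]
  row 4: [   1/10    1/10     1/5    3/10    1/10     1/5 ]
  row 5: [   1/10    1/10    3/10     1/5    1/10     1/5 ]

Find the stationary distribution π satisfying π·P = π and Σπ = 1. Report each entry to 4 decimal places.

Balance equations π_j = Σ_i π_i·P[i][j]:
  π_0 = 1/5·π_0 + 1/10·π_1 + 1/10·π_2 + 1/10·π_3 + 1/10·π_4 + 1/10·π_5
  π_1 = 1/10·π_0 + 1/5·π_1 + 1/5·π_2 + 1/5·π_3 + 1/10·π_4 + 1/10·π_5
  π_2 = 3/10·π_0 + 3/10·π_1 + 1/10·π_2 + 1/5·π_3 + 1/5·π_4 + 3/10·π_5
  π_3 = 1/5·π_0 + 1/10·π_1 + 1/10·π_2 + 1/10·π_3 + 3/10·π_4 + 1/5·π_5
  π_4 = 1/10·π_0 + 1/5·π_1 + 2/5·π_2 + 1/10·π_3 + 1/10·π_4 + 1/10·π_5
  normalize: π_0 + π_1 + π_2 + π_3 + π_4 + π_5 = 1
Solving the linear system gives exactly π = [1/9, 941/6113, 1352/6113, 1004/6113, 1111/6113, 9232/55017].

π = [0.1111, 0.1539, 0.2212, 0.1642, 0.1817, 0.1678]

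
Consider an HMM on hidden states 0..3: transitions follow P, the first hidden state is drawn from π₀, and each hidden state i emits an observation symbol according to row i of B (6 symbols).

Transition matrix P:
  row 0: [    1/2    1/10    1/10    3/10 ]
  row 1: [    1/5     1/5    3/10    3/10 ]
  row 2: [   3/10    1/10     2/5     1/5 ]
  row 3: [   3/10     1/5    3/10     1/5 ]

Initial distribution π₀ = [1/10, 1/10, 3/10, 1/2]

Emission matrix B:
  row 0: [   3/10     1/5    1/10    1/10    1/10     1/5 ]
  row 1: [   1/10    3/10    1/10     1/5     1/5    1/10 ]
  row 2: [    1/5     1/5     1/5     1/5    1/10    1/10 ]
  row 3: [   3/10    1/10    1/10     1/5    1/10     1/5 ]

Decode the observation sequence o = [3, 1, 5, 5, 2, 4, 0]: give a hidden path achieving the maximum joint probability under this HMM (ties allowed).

path = [3, 0, 0, 0, 0, 0, 0]

t=0: δ = [1.000e-02, 2.000e-02, 6.000e-02, 1.000e-01]  (obs o_0=3)
t=1: δ = [6.000e-03, 6.000e-03, 6.000e-03, 2.000e-03]  ψ = [3, 3, 3, 3]  (obs o_1=1)
t=2: δ = [6.000e-04, 1.200e-04, 2.400e-04, 3.600e-04]  ψ = [0, 1, 2, 0]  (obs o_2=5)
t=3: δ = [6.000e-05, 7.200e-06, 1.080e-05, 3.600e-05]  ψ = [0, 3, 3, 0]  (obs o_3=5)
t=4: δ = [3.000e-06, 7.200e-07, 2.160e-06, 1.800e-06]  ψ = [0, 3, 3, 0]  (obs o_4=2)
t=5: δ = [1.500e-07, 7.200e-08, 8.640e-08, 9.000e-08]  ψ = [0, 3, 2, 0]  (obs o_5=4)
t=6: δ = [2.250e-08, 1.800e-09, 6.912e-09, 1.350e-08]  ψ = [0, 3, 2, 0]  (obs o_6=0)
backtrack: best end state = 0; path = [3, 0, 0, 0, 0, 0, 0]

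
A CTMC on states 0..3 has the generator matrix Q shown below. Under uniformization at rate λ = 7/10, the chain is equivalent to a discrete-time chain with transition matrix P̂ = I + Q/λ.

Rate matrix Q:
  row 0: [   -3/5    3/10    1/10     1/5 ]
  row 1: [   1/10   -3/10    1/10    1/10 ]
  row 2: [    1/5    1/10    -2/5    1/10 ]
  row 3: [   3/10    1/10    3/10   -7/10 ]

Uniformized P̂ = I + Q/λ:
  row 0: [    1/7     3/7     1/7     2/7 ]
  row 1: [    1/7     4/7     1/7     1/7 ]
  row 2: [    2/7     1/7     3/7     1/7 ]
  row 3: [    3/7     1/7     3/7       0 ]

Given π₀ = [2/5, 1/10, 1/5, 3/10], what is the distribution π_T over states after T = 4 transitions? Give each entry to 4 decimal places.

π = [0.2244, 0.3601, 0.2622, 0.1533]

t=0: π = [0.4000, 0.1000, 0.2000, 0.3000]
t=1: π = [0.2571, 0.3000, 0.2857, 0.1571]
t=2: π = [0.2286, 0.3449, 0.2694, 0.1571]
t=3: π = [0.2262, 0.3560, 0.2647, 0.1531]
t=4: π = [0.2244, 0.3601, 0.2622, 0.1533]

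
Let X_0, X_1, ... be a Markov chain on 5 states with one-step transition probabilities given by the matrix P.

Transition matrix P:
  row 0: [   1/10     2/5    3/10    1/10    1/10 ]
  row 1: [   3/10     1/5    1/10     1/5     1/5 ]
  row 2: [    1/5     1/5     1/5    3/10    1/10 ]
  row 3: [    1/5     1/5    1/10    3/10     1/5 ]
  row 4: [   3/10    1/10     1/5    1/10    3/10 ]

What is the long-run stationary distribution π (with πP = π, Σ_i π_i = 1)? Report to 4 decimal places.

π = [0.2185, 0.2259, 0.1795, 0.1981, 0.1780]

Balance equations π_j = Σ_i π_i·P[i][j]:
  π_0 = 1/10·π_0 + 3/10·π_1 + 1/5·π_2 + 1/5·π_3 + 3/10·π_4
  π_1 = 2/5·π_0 + 1/5·π_1 + 1/5·π_2 + 1/5·π_3 + 1/10·π_4
  π_2 = 3/10·π_0 + 1/10·π_1 + 1/5·π_2 + 1/10·π_3 + 1/5·π_4
  π_3 = 1/10·π_0 + 1/5·π_1 + 3/10·π_2 + 3/10·π_3 + 1/10·π_4
  normalize: π_0 + π_1 + π_2 + π_3 + π_4 = 1
Solving the linear system gives exactly π = [1957/8955, 2023/8955, 1607/8955, 1774/8955, 1594/8955].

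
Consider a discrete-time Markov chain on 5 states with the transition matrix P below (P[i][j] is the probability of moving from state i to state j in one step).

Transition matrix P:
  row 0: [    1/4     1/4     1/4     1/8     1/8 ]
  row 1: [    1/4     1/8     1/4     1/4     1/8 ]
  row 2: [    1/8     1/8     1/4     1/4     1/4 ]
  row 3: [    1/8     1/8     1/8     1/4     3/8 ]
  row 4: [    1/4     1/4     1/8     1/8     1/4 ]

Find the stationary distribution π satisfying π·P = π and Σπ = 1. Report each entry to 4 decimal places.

Balance equations π_j = Σ_i π_i·P[i][j]:
  π_0 = 1/4·π_0 + 1/4·π_1 + 1/8·π_2 + 1/8·π_3 + 1/4·π_4
  π_1 = 1/4·π_0 + 1/8·π_1 + 1/8·π_2 + 1/8·π_3 + 1/4·π_4
  π_2 = 1/4·π_0 + 1/4·π_1 + 1/4·π_2 + 1/8·π_3 + 1/8·π_4
  π_3 = 1/8·π_0 + 1/4·π_1 + 1/4·π_2 + 1/4·π_3 + 1/8·π_4
  normalize: π_0 + π_1 + π_2 + π_3 + π_4 = 1
Solving the linear system gives exactly π = [249/1240, 83/465, 733/3720, 731/3720, 169/744].

π = [0.2008, 0.1785, 0.1970, 0.1965, 0.2272]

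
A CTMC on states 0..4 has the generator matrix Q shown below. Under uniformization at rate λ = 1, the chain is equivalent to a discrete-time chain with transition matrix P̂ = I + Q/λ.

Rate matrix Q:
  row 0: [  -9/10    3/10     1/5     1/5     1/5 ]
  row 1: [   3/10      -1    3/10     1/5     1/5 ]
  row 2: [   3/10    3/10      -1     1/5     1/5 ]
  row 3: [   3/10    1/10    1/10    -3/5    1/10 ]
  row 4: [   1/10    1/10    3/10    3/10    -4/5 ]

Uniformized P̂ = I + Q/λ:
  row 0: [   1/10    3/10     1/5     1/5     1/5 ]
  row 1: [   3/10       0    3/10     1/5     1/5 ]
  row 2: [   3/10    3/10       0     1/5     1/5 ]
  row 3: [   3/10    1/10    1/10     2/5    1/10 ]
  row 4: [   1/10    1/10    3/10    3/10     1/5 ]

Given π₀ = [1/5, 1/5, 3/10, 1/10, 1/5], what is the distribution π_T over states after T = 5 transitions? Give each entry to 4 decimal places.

π = [0.2212, 0.1625, 0.1719, 0.2716, 0.1728]

t=0: π = [0.2000, 0.2000, 0.3000, 0.1000, 0.2000]
t=1: π = [0.2200, 0.1800, 0.1700, 0.2400, 0.1900]
t=2: π = [0.2180, 0.1600, 0.1790, 0.2670, 0.1760]
t=3: π = [0.2212, 0.1634, 0.1711, 0.2710, 0.1733]
t=4: π = [0.2211, 0.1621, 0.1724, 0.2715, 0.1729]
t=5: π = [0.2212, 0.1625, 0.1719, 0.2716, 0.1728]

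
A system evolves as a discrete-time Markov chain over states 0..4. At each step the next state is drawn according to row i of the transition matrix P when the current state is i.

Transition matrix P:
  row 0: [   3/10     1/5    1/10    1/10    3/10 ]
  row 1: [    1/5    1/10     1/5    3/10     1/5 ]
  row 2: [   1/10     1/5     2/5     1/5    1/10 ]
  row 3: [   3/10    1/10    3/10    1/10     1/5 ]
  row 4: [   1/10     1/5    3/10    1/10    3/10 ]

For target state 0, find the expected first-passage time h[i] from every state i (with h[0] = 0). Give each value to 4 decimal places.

First-step conditioning: h[0] = 0; for i ≠ 0, h[i] = 1 + Σ_k P[i][k]·h[k].
  h[1] = 1 + 1/10·h[1] + 1/5·h[2] + 3/10·h[3] + 1/5·h[4]
  h[2] = 1 + 1/5·h[1] + 2/5·h[2] + 1/5·h[3] + 1/10·h[4]
  h[3] = 1 + 1/10·h[1] + 3/10·h[2] + 1/10·h[3] + 1/5·h[4]
  h[4] = 1 + 1/5·h[1] + 3/10·h[2] + 1/10·h[3] + 3/10·h[4]
Solving the 4×4 linear system over states ≠ 0 gives exactly h = [0, 8830/1507, 9860/1507, 8180/1507, 10070/1507] (h[0] = 0 is the target).

h = [0.0000, 5.8593, 6.5428, 5.4280, 6.6821]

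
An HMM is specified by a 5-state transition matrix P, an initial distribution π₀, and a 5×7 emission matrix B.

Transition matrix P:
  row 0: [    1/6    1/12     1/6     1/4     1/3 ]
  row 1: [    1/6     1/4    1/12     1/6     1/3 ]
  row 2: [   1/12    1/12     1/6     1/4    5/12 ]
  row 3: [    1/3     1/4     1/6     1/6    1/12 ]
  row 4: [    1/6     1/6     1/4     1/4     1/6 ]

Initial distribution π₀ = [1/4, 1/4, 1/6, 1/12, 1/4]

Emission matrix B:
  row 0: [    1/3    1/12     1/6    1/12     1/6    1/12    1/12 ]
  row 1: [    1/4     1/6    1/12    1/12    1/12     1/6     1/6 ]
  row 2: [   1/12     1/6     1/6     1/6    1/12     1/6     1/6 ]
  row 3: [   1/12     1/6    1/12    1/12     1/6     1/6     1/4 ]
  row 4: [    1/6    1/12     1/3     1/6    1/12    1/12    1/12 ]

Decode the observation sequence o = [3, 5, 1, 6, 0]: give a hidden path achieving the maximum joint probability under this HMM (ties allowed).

path = [4, 2, 4, 3, 0]

t=0: δ = [2.083e-02, 2.083e-02, 2.778e-02, 6.944e-03, 4.167e-02]  (obs o_0=3)
t=1: δ = [5.787e-04, 1.157e-03, 1.736e-03, 1.736e-03, 9.645e-04]  ψ = [4, 4, 4, 4, 2]  (obs o_1=5)
t=2: δ = [4.823e-05, 7.234e-05, 4.823e-05, 7.234e-05, 6.028e-05]  ψ = [3, 3, 2, 2, 2]  (obs o_2=1)
t=3: δ = [2.009e-06, 3.014e-06, 2.512e-06, 3.768e-06, 2.009e-06]  ψ = [3, 1, 4, 4, 1]  (obs o_3=6)
t=4: δ = [4.186e-07, 2.355e-07, 5.233e-08, 5.233e-08, 1.744e-07]  ψ = [3, 3, 3, 2, 2]  (obs o_4=0)
backtrack: best end state = 0; path = [4, 2, 4, 3, 0]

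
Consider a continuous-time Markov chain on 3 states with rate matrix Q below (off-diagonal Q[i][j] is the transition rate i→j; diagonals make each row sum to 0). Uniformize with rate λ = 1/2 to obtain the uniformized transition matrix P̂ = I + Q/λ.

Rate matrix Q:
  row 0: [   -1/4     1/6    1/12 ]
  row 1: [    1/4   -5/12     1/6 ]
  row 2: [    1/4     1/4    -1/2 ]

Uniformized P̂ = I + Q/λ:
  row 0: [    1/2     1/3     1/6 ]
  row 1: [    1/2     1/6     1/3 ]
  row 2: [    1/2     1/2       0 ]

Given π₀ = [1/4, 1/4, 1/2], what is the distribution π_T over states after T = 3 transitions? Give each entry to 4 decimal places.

π = [0.5000, 0.3194, 0.1806]

t=0: π = [0.2500, 0.2500, 0.5000]
t=1: π = [0.5000, 0.3750, 0.1250]
t=2: π = [0.5000, 0.2917, 0.2083]
t=3: π = [0.5000, 0.3194, 0.1806]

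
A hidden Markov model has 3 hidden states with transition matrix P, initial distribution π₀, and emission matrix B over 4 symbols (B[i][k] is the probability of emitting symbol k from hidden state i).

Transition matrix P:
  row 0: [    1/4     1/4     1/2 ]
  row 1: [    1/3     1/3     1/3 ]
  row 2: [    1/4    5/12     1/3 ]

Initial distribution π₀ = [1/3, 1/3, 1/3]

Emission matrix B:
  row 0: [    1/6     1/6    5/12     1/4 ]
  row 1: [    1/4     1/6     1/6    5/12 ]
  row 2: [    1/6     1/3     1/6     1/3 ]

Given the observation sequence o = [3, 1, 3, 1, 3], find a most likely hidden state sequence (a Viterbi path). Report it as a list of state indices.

t=0: δ = [8.333e-02, 1.389e-01, 1.111e-01]  (obs o_0=3)
t=1: δ = [7.716e-03, 7.716e-03, 1.543e-02]  ψ = [1, 1, 1]  (obs o_1=1)
t=2: δ = [9.645e-04, 2.679e-03, 1.715e-03]  ψ = [2, 2, 2]  (obs o_2=3)
t=3: δ = [1.488e-04, 1.488e-04, 2.977e-04]  ψ = [1, 1, 1]  (obs o_3=1)
t=4: δ = [1.861e-05, 5.168e-05, 3.308e-05]  ψ = [2, 2, 2]  (obs o_4=3)
backtrack: best end state = 1; path = [1, 2, 1, 2, 1]

path = [1, 2, 1, 2, 1]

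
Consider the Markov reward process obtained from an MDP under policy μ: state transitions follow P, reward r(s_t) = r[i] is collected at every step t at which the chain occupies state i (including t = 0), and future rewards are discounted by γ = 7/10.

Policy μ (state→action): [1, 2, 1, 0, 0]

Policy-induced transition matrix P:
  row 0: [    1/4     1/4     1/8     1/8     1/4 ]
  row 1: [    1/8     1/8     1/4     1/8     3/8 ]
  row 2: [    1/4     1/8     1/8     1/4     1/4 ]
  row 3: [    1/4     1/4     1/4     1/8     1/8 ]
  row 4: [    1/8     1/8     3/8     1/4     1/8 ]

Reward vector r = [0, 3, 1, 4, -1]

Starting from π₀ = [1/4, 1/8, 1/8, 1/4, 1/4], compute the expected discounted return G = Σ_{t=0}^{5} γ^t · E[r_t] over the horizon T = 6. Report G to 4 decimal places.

t=0: π = [0.2500, 0.1250, 0.1250, 0.2500, 0.2500], E[r] = 1.2500, γ^t·E[r] = 1.250000, running G = 1.250000
t=1: π = [0.2031, 0.1875, 0.2344, 0.1719, 0.2031], E[r] = 1.2813, γ^t·E[r] = 0.896875, running G = 2.146875
t=2: π = [0.2012, 0.1719, 0.2207, 0.1797, 0.2266], E[r] = 1.2285, γ^t·E[r] = 0.601973, running G = 2.748848
t=3: π = [0.2002, 0.1726, 0.2256, 0.1809, 0.2207], E[r] = 1.2463, γ^t·E[r] = 0.427494, running G = 3.176342
t=4: π = [0.2008, 0.1726, 0.2244, 0.1808, 0.2214], E[r] = 1.2440, γ^t·E[r] = 0.298696, running G = 3.475038
t=5: π = [0.2007, 0.1727, 0.2245, 0.1807, 0.2213], E[r] = 1.2442, γ^t·E[r] = 0.209111, running G = 3.684149

G = 3.6841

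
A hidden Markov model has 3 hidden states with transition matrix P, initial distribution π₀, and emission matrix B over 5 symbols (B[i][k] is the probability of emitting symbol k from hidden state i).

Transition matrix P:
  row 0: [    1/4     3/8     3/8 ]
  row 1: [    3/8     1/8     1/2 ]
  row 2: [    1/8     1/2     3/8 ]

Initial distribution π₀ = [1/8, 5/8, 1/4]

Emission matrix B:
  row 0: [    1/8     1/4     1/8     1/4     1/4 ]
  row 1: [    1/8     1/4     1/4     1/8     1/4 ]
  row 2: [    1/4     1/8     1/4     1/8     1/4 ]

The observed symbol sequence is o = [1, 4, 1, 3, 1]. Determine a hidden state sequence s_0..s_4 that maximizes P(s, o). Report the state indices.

path = [1, 2, 1, 0, 1]

t=0: δ = [3.125e-02, 1.562e-01, 3.125e-02]  (obs o_0=1)
t=1: δ = [1.465e-02, 4.883e-03, 1.953e-02]  ψ = [1, 1, 1]  (obs o_1=4)
t=2: δ = [9.155e-04, 2.441e-03, 9.155e-04]  ψ = [0, 2, 2]  (obs o_2=1)
t=3: δ = [2.289e-04, 5.722e-05, 1.526e-04]  ψ = [1, 2, 1]  (obs o_3=3)
t=4: δ = [1.431e-05, 2.146e-05, 1.073e-05]  ψ = [0, 0, 0]  (obs o_4=1)
backtrack: best end state = 1; path = [1, 2, 1, 0, 1]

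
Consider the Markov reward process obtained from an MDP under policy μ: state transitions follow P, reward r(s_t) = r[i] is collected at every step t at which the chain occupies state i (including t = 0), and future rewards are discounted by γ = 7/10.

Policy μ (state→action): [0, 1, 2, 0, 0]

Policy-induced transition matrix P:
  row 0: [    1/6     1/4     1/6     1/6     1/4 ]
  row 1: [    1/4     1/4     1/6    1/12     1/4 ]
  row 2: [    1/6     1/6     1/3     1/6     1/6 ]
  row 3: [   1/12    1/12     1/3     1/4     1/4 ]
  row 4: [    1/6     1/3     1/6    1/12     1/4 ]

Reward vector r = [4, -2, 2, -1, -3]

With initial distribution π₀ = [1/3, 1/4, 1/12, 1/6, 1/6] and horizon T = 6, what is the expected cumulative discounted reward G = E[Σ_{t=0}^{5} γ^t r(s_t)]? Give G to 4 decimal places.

t=0: π = [0.3333, 0.2500, 0.0833, 0.1667, 0.1667], E[r] = 0.3333, γ^t·E[r] = 0.333333, running G = 0.333333
t=1: π = [0.1736, 0.2292, 0.2083, 0.1458, 0.2431], E[r] = -0.2222, γ^t·E[r] = -0.155556, running G = 0.177778
t=2: π = [0.1736, 0.2286, 0.2257, 0.1395, 0.2326], E[r] = -0.1487, γ^t·E[r] = -0.072876, running G = 0.104902
t=3: π = [0.1741, 0.2273, 0.2275, 0.1399, 0.2312], E[r] = -0.1367, γ^t·E[r] = -0.046878, running G = 0.058024
t=4: π = [0.1740, 0.2270, 0.2279, 0.1401, 0.2310], E[r] = -0.1356, γ^t·E[r] = -0.032558, running G = 0.025466
t=5: π = [0.1739, 0.2269, 0.2280, 0.1402, 0.2310], E[r] = -0.1354, γ^t·E[r] = -0.022755, running G = 0.002711

G = 0.0027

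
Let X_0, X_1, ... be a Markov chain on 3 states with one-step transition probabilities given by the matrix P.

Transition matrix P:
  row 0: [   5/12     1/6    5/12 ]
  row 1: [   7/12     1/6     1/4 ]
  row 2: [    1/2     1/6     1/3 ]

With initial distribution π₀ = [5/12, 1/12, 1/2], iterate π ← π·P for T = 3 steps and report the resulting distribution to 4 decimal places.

π = [0.4743, 0.1667, 0.3590]

t=0: π = [0.4167, 0.0833, 0.5000]
t=1: π = [0.4722, 0.1667, 0.3611]
t=2: π = [0.4745, 0.1667, 0.3588]
t=3: π = [0.4743, 0.1667, 0.3590]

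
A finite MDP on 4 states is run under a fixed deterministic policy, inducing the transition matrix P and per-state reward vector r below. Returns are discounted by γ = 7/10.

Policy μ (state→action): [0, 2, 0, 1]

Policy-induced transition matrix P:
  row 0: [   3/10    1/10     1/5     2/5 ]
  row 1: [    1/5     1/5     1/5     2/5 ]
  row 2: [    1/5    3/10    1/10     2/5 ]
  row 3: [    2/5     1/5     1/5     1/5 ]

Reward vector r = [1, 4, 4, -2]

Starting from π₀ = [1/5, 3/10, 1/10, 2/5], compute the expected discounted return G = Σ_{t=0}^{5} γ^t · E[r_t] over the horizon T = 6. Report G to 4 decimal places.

G = 3.2013

t=0: π = [0.2000, 0.3000, 0.1000, 0.4000], E[r] = 1.0000, γ^t·E[r] = 1.000000, running G = 1.000000
t=1: π = [0.3000, 0.1900, 0.1900, 0.3200], E[r] = 1.1800, γ^t·E[r] = 0.826000, running G = 1.826000
t=2: π = [0.2940, 0.1890, 0.1810, 0.3360], E[r] = 1.1020, γ^t·E[r] = 0.539980, running G = 2.365980
t=3: π = [0.2966, 0.1887, 0.1819, 0.3328], E[r] = 1.1134, γ^t·E[r] = 0.381896, running G = 2.747876
t=4: π = [0.2962, 0.1885, 0.1818, 0.3334], E[r] = 1.1107, γ^t·E[r] = 0.266679, running G = 3.014555
t=5: π = [0.2963, 0.1886, 0.1818, 0.3333], E[r] = 1.1112, γ^t·E[r] = 0.186759, running G = 3.201314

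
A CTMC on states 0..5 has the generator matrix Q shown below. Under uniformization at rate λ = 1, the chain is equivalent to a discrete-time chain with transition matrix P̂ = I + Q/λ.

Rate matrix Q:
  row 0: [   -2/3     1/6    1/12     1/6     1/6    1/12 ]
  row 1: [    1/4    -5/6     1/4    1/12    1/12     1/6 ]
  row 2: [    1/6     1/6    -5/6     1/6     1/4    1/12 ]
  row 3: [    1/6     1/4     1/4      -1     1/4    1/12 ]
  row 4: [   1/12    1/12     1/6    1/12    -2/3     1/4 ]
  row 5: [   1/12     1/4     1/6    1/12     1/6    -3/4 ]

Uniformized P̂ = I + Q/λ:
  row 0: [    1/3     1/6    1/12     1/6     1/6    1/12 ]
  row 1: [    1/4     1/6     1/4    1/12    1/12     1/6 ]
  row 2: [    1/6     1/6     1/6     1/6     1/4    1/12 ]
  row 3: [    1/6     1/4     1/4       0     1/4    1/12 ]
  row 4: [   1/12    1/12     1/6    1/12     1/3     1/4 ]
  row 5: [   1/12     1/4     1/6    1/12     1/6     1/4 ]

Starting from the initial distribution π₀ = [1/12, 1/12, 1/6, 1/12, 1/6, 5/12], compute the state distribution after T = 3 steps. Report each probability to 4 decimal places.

t=0: π = [0.0833, 0.0833, 0.1667, 0.0833, 0.1667, 0.4167]
t=1: π = [0.1389, 0.1944, 0.1736, 0.0972, 0.2083, 0.1875]
t=2: π = [0.1730, 0.1730, 0.1794, 0.1013, 0.2078, 0.1655]
t=3: π = [0.1788, 0.1716, 0.1751, 0.1043, 0.2103, 0.1600]

π = [0.1788, 0.1716, 0.1751, 0.1043, 0.2103, 0.1600]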